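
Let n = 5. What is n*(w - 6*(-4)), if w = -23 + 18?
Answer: 95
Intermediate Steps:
w = -5
n*(w - 6*(-4)) = 5*(-5 - 6*(-4)) = 5*(-5 + 24) = 5*19 = 95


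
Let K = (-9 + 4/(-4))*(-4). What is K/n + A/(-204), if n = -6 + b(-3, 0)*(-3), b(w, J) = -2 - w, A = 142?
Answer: -1573/306 ≈ -5.1405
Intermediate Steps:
K = 40 (K = (-9 + 4*(-¼))*(-4) = (-9 - 1)*(-4) = -10*(-4) = 40)
n = -9 (n = -6 + (-2 - 1*(-3))*(-3) = -6 + (-2 + 3)*(-3) = -6 + 1*(-3) = -6 - 3 = -9)
K/n + A/(-204) = 40/(-9) + 142/(-204) = 40*(-⅑) + 142*(-1/204) = -40/9 - 71/102 = -1573/306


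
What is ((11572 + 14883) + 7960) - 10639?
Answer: 23776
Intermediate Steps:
((11572 + 14883) + 7960) - 10639 = (26455 + 7960) - 10639 = 34415 - 10639 = 23776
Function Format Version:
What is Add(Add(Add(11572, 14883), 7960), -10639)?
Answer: 23776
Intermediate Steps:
Add(Add(Add(11572, 14883), 7960), -10639) = Add(Add(26455, 7960), -10639) = Add(34415, -10639) = 23776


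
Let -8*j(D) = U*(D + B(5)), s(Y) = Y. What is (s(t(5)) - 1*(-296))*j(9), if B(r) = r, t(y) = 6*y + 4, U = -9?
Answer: 10395/2 ≈ 5197.5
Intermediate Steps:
t(y) = 4 + 6*y
j(D) = 45/8 + 9*D/8 (j(D) = -(-9)*(D + 5)/8 = -(-9)*(5 + D)/8 = -(-45 - 9*D)/8 = 45/8 + 9*D/8)
(s(t(5)) - 1*(-296))*j(9) = ((4 + 6*5) - 1*(-296))*(45/8 + (9/8)*9) = ((4 + 30) + 296)*(45/8 + 81/8) = (34 + 296)*(63/4) = 330*(63/4) = 10395/2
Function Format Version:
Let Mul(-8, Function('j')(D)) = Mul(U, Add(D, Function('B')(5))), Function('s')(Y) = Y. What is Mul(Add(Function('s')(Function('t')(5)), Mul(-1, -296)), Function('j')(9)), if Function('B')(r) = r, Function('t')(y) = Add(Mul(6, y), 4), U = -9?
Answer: Rational(10395, 2) ≈ 5197.5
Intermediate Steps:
Function('t')(y) = Add(4, Mul(6, y))
Function('j')(D) = Add(Rational(45, 8), Mul(Rational(9, 8), D)) (Function('j')(D) = Mul(Rational(-1, 8), Mul(-9, Add(D, 5))) = Mul(Rational(-1, 8), Mul(-9, Add(5, D))) = Mul(Rational(-1, 8), Add(-45, Mul(-9, D))) = Add(Rational(45, 8), Mul(Rational(9, 8), D)))
Mul(Add(Function('s')(Function('t')(5)), Mul(-1, -296)), Function('j')(9)) = Mul(Add(Add(4, Mul(6, 5)), Mul(-1, -296)), Add(Rational(45, 8), Mul(Rational(9, 8), 9))) = Mul(Add(Add(4, 30), 296), Add(Rational(45, 8), Rational(81, 8))) = Mul(Add(34, 296), Rational(63, 4)) = Mul(330, Rational(63, 4)) = Rational(10395, 2)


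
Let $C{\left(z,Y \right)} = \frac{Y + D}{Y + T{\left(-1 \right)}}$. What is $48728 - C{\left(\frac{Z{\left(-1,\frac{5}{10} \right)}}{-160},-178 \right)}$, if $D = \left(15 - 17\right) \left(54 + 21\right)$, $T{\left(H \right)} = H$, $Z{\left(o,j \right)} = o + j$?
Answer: $\frac{8721984}{179} \approx 48726.0$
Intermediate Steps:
$Z{\left(o,j \right)} = j + o$
$D = -150$ ($D = \left(-2\right) 75 = -150$)
$C{\left(z,Y \right)} = \frac{-150 + Y}{-1 + Y}$ ($C{\left(z,Y \right)} = \frac{Y - 150}{Y - 1} = \frac{-150 + Y}{-1 + Y}$)
$48728 - C{\left(\frac{Z{\left(-1,\frac{5}{10} \right)}}{-160},-178 \right)} = 48728 - \frac{-150 - 178}{-1 - 178} = 48728 - \frac{1}{-179} \left(-328\right) = 48728 - \left(- \frac{1}{179}\right) \left(-328\right) = 48728 - \frac{328}{179} = \frac{8721984}{179}$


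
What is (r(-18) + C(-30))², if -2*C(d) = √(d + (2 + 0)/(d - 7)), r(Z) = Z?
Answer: (666 + I*√10286)²/1369 ≈ 316.49 + 98.679*I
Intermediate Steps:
C(d) = -√(d + 2/(-7 + d))/2 (C(d) = -√(d + (2 + 0)/(d - 7))/2 = -√(d + 2/(-7 + d))/2)
(r(-18) + C(-30))² = (-18 - √(2 - 30*(-7 - 30))*(I*√37/37)/2)² = (-18 - √(2 - 30*(-37))*(I*√37/37)/2)² = (-18 - I*√37*√(2 + 1110)/37/2)² = (-18 - 2*I*√10286/37/2)² = (-18 - I*√10286/37)²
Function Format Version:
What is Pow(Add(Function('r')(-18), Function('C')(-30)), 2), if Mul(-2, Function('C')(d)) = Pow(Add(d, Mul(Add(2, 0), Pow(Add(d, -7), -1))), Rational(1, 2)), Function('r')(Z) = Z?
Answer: Mul(Rational(1, 1369), Pow(Add(666, Mul(I, Pow(10286, Rational(1, 2)))), 2)) ≈ Add(316.49, Mul(98.679, I))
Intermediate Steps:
Function('C')(d) = Mul(Rational(-1, 2), Pow(Add(d, Mul(2, Pow(Add(-7, d), -1))), Rational(1, 2))) (Function('C')(d) = Mul(Rational(-1, 2), Pow(Add(d, Mul(Add(2, 0), Pow(Add(d, -7), -1))), Rational(1, 2))) = Mul(Rational(-1, 2), Pow(Add(d, Mul(2, Pow(Add(-7, d), -1))), Rational(1, 2))))
Pow(Add(Function('r')(-18), Function('C')(-30)), 2) = Pow(Add(-18, Mul(Rational(-1, 2), Pow(Mul(Pow(Add(-7, -30), -1), Add(2, Mul(-30, Add(-7, -30)))), Rational(1, 2)))), 2) = Pow(Add(-18, Mul(Rational(-1, 2), Pow(Mul(Pow(-37, -1), Add(2, Mul(-30, -37))), Rational(1, 2)))), 2) = Pow(Add(-18, Mul(Rational(-1, 2), Pow(Mul(Rational(-1, 37), Add(2, 1110)), Rational(1, 2)))), 2) = Pow(Add(-18, Mul(Rational(-1, 2), Pow(Mul(Rational(-1, 37), 1112), Rational(1, 2)))), 2) = Pow(Add(-18, Mul(Rational(-1, 2), Pow(Rational(-1112, 37), Rational(1, 2)))), 2) = Pow(Add(-18, Mul(Rational(-1, 2), Mul(Rational(2, 37), I, Pow(10286, Rational(1, 2))))), 2) = Pow(Add(-18, Mul(Rational(-1, 37), I, Pow(10286, Rational(1, 2)))), 2)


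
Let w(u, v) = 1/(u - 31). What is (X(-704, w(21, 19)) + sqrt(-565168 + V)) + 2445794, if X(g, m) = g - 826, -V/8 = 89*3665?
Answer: 2444264 + 2*I*sqrt(793662) ≈ 2.4443e+6 + 1781.8*I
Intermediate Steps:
w(u, v) = 1/(-31 + u)
V = -2609480 (V = -712*3665 = -8*326185 = -2609480)
X(g, m) = -826 + g
(X(-704, w(21, 19)) + sqrt(-565168 + V)) + 2445794 = ((-826 - 704) + sqrt(-565168 - 2609480)) + 2445794 = (-1530 + sqrt(-3174648)) + 2445794 = (-1530 + 2*I*sqrt(793662)) + 2445794 = 2444264 + 2*I*sqrt(793662)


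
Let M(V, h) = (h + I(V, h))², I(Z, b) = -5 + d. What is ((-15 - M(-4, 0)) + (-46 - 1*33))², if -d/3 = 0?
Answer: 14161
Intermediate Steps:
d = 0 (d = -3*0 = 0)
I(Z, b) = -5 (I(Z, b) = -5 + 0 = -5)
M(V, h) = (-5 + h)² (M(V, h) = (h - 5)² = (-5 + h)²)
((-15 - M(-4, 0)) + (-46 - 1*33))² = ((-15 - (-5 + 0)²) + (-46 - 1*33))² = ((-15 - 1*(-5)²) + (-46 - 33))² = ((-15 - 1*25) - 79)² = ((-15 - 25) - 79)² = (-40 - 79)² = (-119)² = 14161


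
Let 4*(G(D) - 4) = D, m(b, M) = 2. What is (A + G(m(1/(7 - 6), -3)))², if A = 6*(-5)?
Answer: 2601/4 ≈ 650.25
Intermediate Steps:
A = -30
G(D) = 4 + D/4
(A + G(m(1/(7 - 6), -3)))² = (-30 + (4 + (¼)*2))² = (-30 + (4 + ½))² = (-30 + 9/2)² = (-51/2)² = 2601/4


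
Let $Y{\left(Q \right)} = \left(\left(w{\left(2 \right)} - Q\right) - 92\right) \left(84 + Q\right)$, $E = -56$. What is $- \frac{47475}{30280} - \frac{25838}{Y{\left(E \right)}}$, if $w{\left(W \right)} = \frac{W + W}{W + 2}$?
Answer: $\frac{36792457}{1483720} \approx 24.797$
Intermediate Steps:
$w{\left(W \right)} = \frac{2 W}{2 + W}$
$Y{\left(Q \right)} = \left(-91 - Q\right) \left(84 + Q\right)$ ($Y{\left(Q \right)} = \left(\left(2 \cdot 2 \frac{1}{2 + 2} - Q\right) - 92\right) \left(84 + Q\right) = \left(\left(2 \cdot 2 \cdot \frac{1}{4} - Q\right) - 92\right) \left(84 + Q\right) = \left(\left(1 - Q\right) - 92\right) \left(84 + Q\right) = \left(-91 - Q\right) \left(84 + Q\right)$)
$- \frac{47475}{30280} - \frac{25838}{Y{\left(E \right)}} = - \frac{47475}{30280} - \frac{25838}{-7644 - \left(-56\right)^{2} - -9800} = \left(-47475\right) \frac{1}{30280} - \frac{25838}{-7644 - 3136 + 9800} = - \frac{9495}{6056} - \frac{25838}{-7644 - 3136 + 9800} = - \frac{9495}{6056} - \frac{25838}{-980} = - \frac{9495}{6056} - - \frac{12919}{490} = - \frac{9495}{6056} + \frac{12919}{490} = \frac{36792457}{1483720}$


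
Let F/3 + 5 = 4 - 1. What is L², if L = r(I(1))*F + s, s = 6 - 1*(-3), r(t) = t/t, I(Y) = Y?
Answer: 9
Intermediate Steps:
r(t) = 1
s = 9 (s = 6 + 3 = 9)
F = -6 (F = -15 + 3*(4 - 1) = -15 + 3*3 = -15 + 9 = -6)
L = 3 (L = 1*(-6) + 9 = -6 + 9 = 3)
L² = 3² = 9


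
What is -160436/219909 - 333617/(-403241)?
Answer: 8671007777/88676325069 ≈ 0.097783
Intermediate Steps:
-160436/219909 - 333617/(-403241) = -160436*1/219909 - 333617*(-1/403241) = -160436/219909 + 333617/403241 = 8671007777/88676325069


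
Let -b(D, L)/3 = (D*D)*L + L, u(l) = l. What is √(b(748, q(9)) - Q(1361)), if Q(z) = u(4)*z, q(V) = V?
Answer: I*√15112079 ≈ 3887.4*I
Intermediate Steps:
b(D, L) = -3*L - 3*L*D² (b(D, L) = -3*((D*D)*L + L) = -3*(D²*L + L) = -3*(L*D² + L) = -3*(L + L*D²) = -3*L - 3*L*D²)
Q(z) = 4*z
√(b(748, q(9)) - Q(1361)) = √(-3*9*(1 + 748²) - 4*1361) = √(-3*9*(1 + 559504) - 1*5444) = √(-3*9*559505 - 5444) = √(-15106635 - 5444) = √(-15112079) = I*√15112079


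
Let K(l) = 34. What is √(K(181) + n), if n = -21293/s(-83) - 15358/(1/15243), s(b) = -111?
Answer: I*√2884367885637/111 ≈ 15300.0*I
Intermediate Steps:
n = -25985300041/111 (n = -21293/(-111) - 15358/(1/15243) = -21293*(-1/111) - 15358/1/15243 = 21293/111 - 15358*15243 = 21293/111 - 234101994 = -25985300041/111 ≈ -2.3410e+8)
√(K(181) + n) = √(34 - 25985300041/111) = √(-25985296267/111) = I*√2884367885637/111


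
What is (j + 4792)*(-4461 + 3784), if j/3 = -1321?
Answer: -561233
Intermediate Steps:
j = -3963 (j = 3*(-1321) = -3963)
(j + 4792)*(-4461 + 3784) = (-3963 + 4792)*(-4461 + 3784) = 829*(-677) = -561233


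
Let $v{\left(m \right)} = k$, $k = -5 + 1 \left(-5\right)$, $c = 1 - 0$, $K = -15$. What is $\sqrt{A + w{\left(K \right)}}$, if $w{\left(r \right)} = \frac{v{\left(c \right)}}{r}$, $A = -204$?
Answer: $\frac{i \sqrt{1830}}{3} \approx 14.26 i$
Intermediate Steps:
$c = 1$ ($c = 1 + 0 = 1$)
$k = -10$ ($k = -5 - 5 = -10$)
$v{\left(m \right)} = -10$
$w{\left(r \right)} = - \frac{10}{r}$
$\sqrt{A + w{\left(K \right)}} = \sqrt{-204 - \frac{10}{-15}} = \sqrt{-204 - - \frac{2}{3}} = \sqrt{-204 + \frac{2}{3}} = \sqrt{- \frac{610}{3}} = \frac{i \sqrt{1830}}{3}$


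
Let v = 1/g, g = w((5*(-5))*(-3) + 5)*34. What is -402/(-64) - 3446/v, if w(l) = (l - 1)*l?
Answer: -23695247159/32 ≈ -7.4048e+8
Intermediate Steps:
w(l) = l*(-1 + l) (w(l) = (-1 + l)*l = l*(-1 + l))
g = 214880 (g = (((5*(-5))*(-3) + 5)*(-1 + ((5*(-5))*(-3) + 5)))*34 = ((-25*(-3) + 5)*(-1 + (-25*(-3) + 5)))*34 = ((75 + 5)*(-1 + (75 + 5)))*34 = (80*(-1 + 80))*34 = (80*79)*34 = 6320*34 = 214880)
v = 1/214880 ≈ 4.6538e-6
-402/(-64) - 3446/v = -402/(-64) - 3446/1/214880 = -402*(-1/64) - 3446*214880 = 201/32 - 740476480 = -23695247159/32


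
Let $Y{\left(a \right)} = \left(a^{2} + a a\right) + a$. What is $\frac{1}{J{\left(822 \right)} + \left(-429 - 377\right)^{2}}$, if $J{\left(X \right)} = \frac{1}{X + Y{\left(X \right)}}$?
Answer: $\frac{1353012}{878965303633} \approx 1.5393 \cdot 10^{-6}$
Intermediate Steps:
$Y{\left(a \right)} = a + 2 a^{2}$ ($Y{\left(a \right)} = \left(a^{2} + a^{2}\right) + a = 2 a^{2} + a = a + 2 a^{2}$)
$J{\left(X \right)} = \frac{1}{X + X \left(1 + 2 X\right)}$
$\frac{1}{J{\left(822 \right)} + \left(-429 - 377\right)^{2}} = \frac{1}{\frac{1}{2 \cdot 822 \left(1 + 822\right)} + \left(-429 - 377\right)^{2}} = \frac{1}{\frac{1}{2} \cdot \frac{1}{822} \cdot \frac{1}{823} + \left(-806\right)^{2}} = \frac{1}{\frac{1}{2} \cdot \frac{1}{822} \cdot \frac{1}{823} + 649636} = \frac{1}{\frac{1}{1353012} + 649636} = \frac{1}{\frac{878965303633}{1353012}} = \frac{1353012}{878965303633}$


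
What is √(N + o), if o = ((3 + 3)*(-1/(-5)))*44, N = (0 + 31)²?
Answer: √25345/5 ≈ 31.840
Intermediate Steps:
N = 961 (N = 31² = 961)
o = 264/5 (o = (6*(-1*(-⅕)))*44 = (6*(⅕))*44 = (6/5)*44 = 264/5 ≈ 52.800)
√(N + o) = √(961 + 264/5) = √(5069/5) = √25345/5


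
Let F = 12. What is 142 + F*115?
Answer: 1522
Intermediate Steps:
142 + F*115 = 142 + 12*115 = 142 + 1380 = 1522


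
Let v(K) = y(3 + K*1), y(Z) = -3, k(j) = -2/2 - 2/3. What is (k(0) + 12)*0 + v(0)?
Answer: -3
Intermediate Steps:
k(j) = -5/3 (k(j) = -2*½ - 2*⅓ = -1 - ⅔ = -5/3)
v(K) = -3
(k(0) + 12)*0 + v(0) = (-5/3 + 12)*0 - 3 = (31/3)*0 - 3 = 0 - 3 = -3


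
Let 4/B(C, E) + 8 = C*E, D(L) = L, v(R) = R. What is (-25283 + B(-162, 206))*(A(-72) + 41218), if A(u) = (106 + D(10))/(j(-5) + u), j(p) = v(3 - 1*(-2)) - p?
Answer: -53915524963440/51739 ≈ -1.0421e+9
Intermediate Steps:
j(p) = 5 - p (j(p) = (3 - 1*(-2)) - p = (3 + 2) - p = 5 - p)
A(u) = 116/(10 + u) (A(u) = (106 + 10)/((5 - 1*(-5)) + u) = 116/((5 + 5) + u) = 116/(10 + u))
B(C, E) = 4/(-8 + C*E)
(-25283 + B(-162, 206))*(A(-72) + 41218) = (-25283 + 4/(-8 - 162*206))*(116/(10 - 72) + 41218) = (-25283 + 4/(-8 - 33372))*(116/(-62) + 41218) = (-25283 + 4/(-33380))*(116*(-1/62) + 41218) = (-25283 + 4*(-1/33380))*(-58/31 + 41218) = (-25283 - 1/8345)*(1277700/31) = -210986636/8345*1277700/31 = -53915524963440/51739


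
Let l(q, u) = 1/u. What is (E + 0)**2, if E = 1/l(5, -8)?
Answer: 64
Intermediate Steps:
E = -8 (E = 1/(1/(-8)) = 1/(-1/8) = -8)
(E + 0)**2 = (-8 + 0)**2 = (-8)**2 = 64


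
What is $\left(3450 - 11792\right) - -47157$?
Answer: $38815$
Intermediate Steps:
$\left(3450 - 11792\right) - -47157 = -8342 + 47157 = 38815$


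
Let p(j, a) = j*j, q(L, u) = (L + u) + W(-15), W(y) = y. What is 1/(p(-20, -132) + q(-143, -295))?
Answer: -1/53 ≈ -0.018868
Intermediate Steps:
q(L, u) = -15 + L + u (q(L, u) = (L + u) - 15 = -15 + L + u)
p(j, a) = j**2
1/(p(-20, -132) + q(-143, -295)) = 1/((-20)**2 + (-15 - 143 - 295)) = 1/(400 - 453) = 1/(-53) = -1/53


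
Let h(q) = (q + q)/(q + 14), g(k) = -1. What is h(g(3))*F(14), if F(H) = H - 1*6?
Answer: -16/13 ≈ -1.2308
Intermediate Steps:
h(q) = 2*q/(14 + q) (h(q) = (2*q)/(14 + q) = 2*q/(14 + q))
F(H) = -6 + H (F(H) = H - 6 = -6 + H)
h(g(3))*F(14) = (2*(-1)/(14 - 1))*(-6 + 14) = (2*(-1)/13)*8 = (2*(-1)*(1/13))*8 = -2/13*8 = -16/13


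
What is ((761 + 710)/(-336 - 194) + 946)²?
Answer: 249909008281/280900 ≈ 8.8967e+5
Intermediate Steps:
((761 + 710)/(-336 - 194) + 946)² = (1471/(-530) + 946)² = (1471*(-1/530) + 946)² = (-1471/530 + 946)² = (499909/530)² = 249909008281/280900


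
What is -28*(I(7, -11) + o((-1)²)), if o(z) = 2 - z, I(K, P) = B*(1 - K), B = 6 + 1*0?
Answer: 980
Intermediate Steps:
B = 6 (B = 6 + 0 = 6)
I(K, P) = 6 - 6*K (I(K, P) = 6*(1 - K) = 6 - 6*K)
-28*(I(7, -11) + o((-1)²)) = -28*((6 - 6*7) + (2 - 1*(-1)²)) = -28*((6 - 42) + (2 - 1*1)) = -28*(-36 + (2 - 1)) = -28*(-36 + 1) = -28*(-35) = 980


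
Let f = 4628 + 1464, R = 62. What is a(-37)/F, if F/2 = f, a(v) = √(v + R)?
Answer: 5/12184 ≈ 0.00041037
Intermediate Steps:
a(v) = √(62 + v) (a(v) = √(v + 62) = √(62 + v))
f = 6092
F = 12184 (F = 2*6092 = 12184)
a(-37)/F = √(62 - 37)/12184 = √25*(1/12184) = 5*(1/12184) = 5/12184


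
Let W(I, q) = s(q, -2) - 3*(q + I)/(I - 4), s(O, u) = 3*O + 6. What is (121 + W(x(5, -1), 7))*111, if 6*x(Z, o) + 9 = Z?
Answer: 236319/14 ≈ 16880.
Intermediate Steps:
x(Z, o) = -3/2 + Z/6
s(O, u) = 6 + 3*O
W(I, q) = 6 + 3*q - 3*(I + q)/(-4 + I) (W(I, q) = (6 + 3*q) - 3*(q + I)/(I - 4) = (6 + 3*q) - 3*(I + q)/(-4 + I) = 6 + 3*q - 3*(I + q)/(-4 + I))
(121 + W(x(5, -1), 7))*111 = (121 + 3*(-8 + (-3/2 + (⅙)*5) - 5*7 + (-3/2 + (⅙)*5)*7)/(-4 + (-3/2 + (⅙)*5)))*111 = (121 + 3*(-8 + (-3/2 + ⅚) - 35 + (-3/2 + ⅚)*7)/(-4 + (-3/2 + ⅚)))*111 = (121 + 3*(-8 - ⅔ - 35 - ⅔*7)/(-4 - ⅔))*111 = (121 + 3*(-8 - ⅔ - 35 - 14/3)/(-14/3))*111 = (121 + 3*(-3/14)*(-145/3))*111 = (121 + 435/14)*111 = (2129/14)*111 = 236319/14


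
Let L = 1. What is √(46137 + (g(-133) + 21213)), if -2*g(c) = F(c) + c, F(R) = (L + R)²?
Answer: √234818/2 ≈ 242.29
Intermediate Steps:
F(R) = (1 + R)²
g(c) = -c/2 - (1 + c)²/2 (g(c) = -((1 + c)² + c)/2 = -(c + (1 + c)²)/2 = -c/2 - (1 + c)²/2)
√(46137 + (g(-133) + 21213)) = √(46137 + ((-½*(-133) - (1 - 133)²/2) + 21213)) = √(46137 + ((133/2 - ½*(-132)²) + 21213)) = √(46137 + ((133/2 - ½*17424) + 21213)) = √(46137 + ((133/2 - 8712) + 21213)) = √(46137 + (-17291/2 + 21213)) = √(46137 + 25135/2) = √(117409/2) = √234818/2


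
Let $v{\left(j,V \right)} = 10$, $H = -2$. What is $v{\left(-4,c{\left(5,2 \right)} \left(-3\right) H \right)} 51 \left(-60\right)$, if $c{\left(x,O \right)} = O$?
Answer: $-30600$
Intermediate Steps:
$v{\left(-4,c{\left(5,2 \right)} \left(-3\right) H \right)} 51 \left(-60\right) = 10 \cdot 51 \left(-60\right) = 510 \left(-60\right) = -30600$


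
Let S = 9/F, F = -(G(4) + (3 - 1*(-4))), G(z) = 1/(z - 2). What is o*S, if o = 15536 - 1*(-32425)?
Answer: -287766/5 ≈ -57553.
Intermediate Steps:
G(z) = 1/(-2 + z)
F = -15/2 (F = -(1/(-2 + 4) + (3 - 1*(-4))) = -(1/2 + (3 + 4)) = -(½ + 7) = -1*15/2 = -15/2 ≈ -7.5000)
o = 47961 (o = 15536 + 32425 = 47961)
S = -6/5 (S = 9/(-15/2) = 9*(-2/15) = -6/5 ≈ -1.2000)
o*S = 47961*(-6/5) = -287766/5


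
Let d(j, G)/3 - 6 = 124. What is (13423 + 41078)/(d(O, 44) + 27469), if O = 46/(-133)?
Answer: 54501/27859 ≈ 1.9563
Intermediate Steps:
O = -46/133 (O = 46*(-1/133) = -46/133 ≈ -0.34586)
d(j, G) = 390 (d(j, G) = 18 + 3*124 = 18 + 372 = 390)
(13423 + 41078)/(d(O, 44) + 27469) = (13423 + 41078)/(390 + 27469) = 54501/27859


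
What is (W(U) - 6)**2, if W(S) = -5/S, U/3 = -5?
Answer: 289/9 ≈ 32.111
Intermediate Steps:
U = -15 (U = 3*(-5) = -15)
(W(U) - 6)**2 = (-5/(-15) - 6)**2 = (-5*(-1/15) - 6)**2 = (1/3 - 6)**2 = (-17/3)**2 = 289/9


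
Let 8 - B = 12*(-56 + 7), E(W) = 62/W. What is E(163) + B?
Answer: 97210/163 ≈ 596.38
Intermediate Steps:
B = 596 (B = 8 - 12*(-56 + 7) = 8 - 12*(-49) = 8 - 1*(-588) = 8 + 588 = 596)
E(163) + B = 62/163 + 596 = 97210/163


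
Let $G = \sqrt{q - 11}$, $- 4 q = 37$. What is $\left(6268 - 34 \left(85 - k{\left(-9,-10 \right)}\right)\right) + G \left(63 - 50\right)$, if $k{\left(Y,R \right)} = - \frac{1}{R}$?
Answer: $\frac{16907}{5} + \frac{117 i}{2} \approx 3381.4 + 58.5 i$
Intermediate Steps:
$q = - \frac{37}{4}$ ($q = \left(- \frac{1}{4}\right) 37 = - \frac{37}{4} \approx -9.25$)
$G = \frac{9 i}{2}$ ($G = \sqrt{- \frac{37}{4} - 11} = \sqrt{- \frac{81}{4}} = \frac{9 i}{2} \approx 4.5 i$)
$\left(6268 - 34 \left(85 - k{\left(-9,-10 \right)}\right)\right) + G \left(63 - 50\right) = \left(6268 - 34 \left(85 - - \frac{1}{-10}\right)\right) + \frac{9 i}{2} \left(63 - 50\right) = \left(6268 - 34 \left(85 - \left(-1\right) \left(- \frac{1}{10}\right)\right)\right) + \frac{9 i}{2} \cdot 13 = \left(6268 - 34 \left(85 - \frac{1}{10}\right)\right) + \frac{117 i}{2} = \left(6268 - 34 \cdot \frac{849}{10}\right) + \frac{117 i}{2} = \left(6268 - \frac{14433}{5}\right) + \frac{117 i}{2} = \frac{16907}{5} + \frac{117 i}{2}$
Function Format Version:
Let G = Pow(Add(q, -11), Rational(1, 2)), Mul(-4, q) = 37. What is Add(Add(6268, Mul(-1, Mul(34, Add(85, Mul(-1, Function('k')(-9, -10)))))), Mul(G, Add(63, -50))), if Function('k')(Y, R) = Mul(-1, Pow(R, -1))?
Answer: Add(Rational(16907, 5), Mul(Rational(117, 2), I)) ≈ Add(3381.4, Mul(58.500, I))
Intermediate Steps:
q = Rational(-37, 4) (q = Mul(Rational(-1, 4), 37) = Rational(-37, 4) ≈ -9.2500)
G = Mul(Rational(9, 2), I) (G = Pow(Add(Rational(-37, 4), -11), Rational(1, 2)) = Pow(Rational(-81, 4), Rational(1, 2)) = Mul(Rational(9, 2), I) ≈ Mul(4.5000, I))
Add(Add(6268, Mul(-1, Mul(34, Add(85, Mul(-1, Function('k')(-9, -10)))))), Mul(G, Add(63, -50))) = Add(Add(6268, Mul(-1, Mul(34, Add(85, Mul(-1, Mul(-1, Pow(-10, -1))))))), Mul(Mul(Rational(9, 2), I), Add(63, -50))) = Add(Add(6268, Mul(-1, Mul(34, Add(85, Mul(-1, Mul(-1, Rational(-1, 10))))))), Mul(Mul(Rational(9, 2), I), 13)) = Add(Add(6268, Mul(-1, Mul(34, Add(85, Mul(-1, Rational(1, 10)))))), Mul(Rational(117, 2), I)) = Add(Add(6268, Mul(-1, Mul(34, Add(85, Rational(-1, 10))))), Mul(Rational(117, 2), I)) = Add(Add(6268, Mul(-1, Mul(34, Rational(849, 10)))), Mul(Rational(117, 2), I)) = Add(Add(6268, Mul(-1, Rational(14433, 5))), Mul(Rational(117, 2), I)) = Add(Add(6268, Rational(-14433, 5)), Mul(Rational(117, 2), I)) = Add(Rational(16907, 5), Mul(Rational(117, 2), I))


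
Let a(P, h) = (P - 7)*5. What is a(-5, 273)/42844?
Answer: -15/10711 ≈ -0.0014004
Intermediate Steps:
a(P, h) = -35 + 5*P (a(P, h) = (-7 + P)*5 = -35 + 5*P)
a(-5, 273)/42844 = (-35 + 5*(-5))/42844 = (-35 - 25)*(1/42844) = -60*1/42844 = -15/10711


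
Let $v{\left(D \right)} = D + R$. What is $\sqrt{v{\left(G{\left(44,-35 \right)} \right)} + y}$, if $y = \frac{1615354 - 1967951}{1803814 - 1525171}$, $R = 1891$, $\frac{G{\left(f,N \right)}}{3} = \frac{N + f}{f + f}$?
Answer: $\frac{\sqrt{284101120864168674}}{12260292} \approx 43.475$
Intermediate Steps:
$G{\left(f,N \right)} = \frac{3 \left(N + f\right)}{2 f}$ ($G{\left(f,N \right)} = 3 \frac{N + f}{f + f} = 3 \frac{N + f}{2 f} = \frac{3 \left(N + f\right)}{2 f}$)
$v{\left(D \right)} = 1891 + D$ ($v{\left(D \right)} = D + 1891 = 1891 + D$)
$y = - \frac{352597}{278643} \approx -1.2654$
$\sqrt{v{\left(G{\left(44,-35 \right)} \right)} + y} = \sqrt{\left(1891 + \frac{3 \left(-35 + 44\right)}{2 \cdot 44}\right) - \frac{352597}{278643}} = \sqrt{\left(1891 + \frac{3}{2} \cdot \frac{1}{44} \cdot 9\right) - \frac{352597}{278643}} = \sqrt{\left(1891 + \frac{27}{88}\right) - \frac{352597}{278643}} = \sqrt{\frac{166435}{88} - \frac{352597}{278643}} = \sqrt{\frac{46344919169}{24520584}} = \frac{\sqrt{284101120864168674}}{12260292}$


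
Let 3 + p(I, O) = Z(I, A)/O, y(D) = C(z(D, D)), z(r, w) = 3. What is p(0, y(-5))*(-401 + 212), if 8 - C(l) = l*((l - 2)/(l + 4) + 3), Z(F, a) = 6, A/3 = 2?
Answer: 6804/5 ≈ 1360.8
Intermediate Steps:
A = 6 (A = 3*2 = 6)
C(l) = 8 - l*(3 + (-2 + l)/(4 + l)) (C(l) = 8 - l*((l - 2)/(l + 4) + 3) = 8 - l*((-2 + l)/(4 + l) + 3) = 8 - l*(3 + (-2 + l)/(4 + l)))
y(D) = -10/7 (y(D) = 2*(16 - 1*3 - 2*3²)/(4 + 3) = 2*(16 - 3 - 2*9)/7 = 2*(⅐)*(16 - 3 - 18) = 2*(⅐)*(-5) = -10/7)
p(I, O) = -3 + 6/O
p(0, y(-5))*(-401 + 212) = (-3 + 6/(-10/7))*(-401 + 212) = (-3 + 6*(-7/10))*(-189) = (-3 - 21/5)*(-189) = -36/5*(-189) = 6804/5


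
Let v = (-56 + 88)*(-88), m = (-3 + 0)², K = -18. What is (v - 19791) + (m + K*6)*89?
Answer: -31418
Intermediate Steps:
m = 9 (m = (-3)² = 9)
v = -2816 (v = 32*(-88) = -2816)
(v - 19791) + (m + K*6)*89 = (-2816 - 19791) + (9 - 18*6)*89 = -22607 + (9 - 108)*89 = -22607 - 99*89 = -22607 - 8811 = -31418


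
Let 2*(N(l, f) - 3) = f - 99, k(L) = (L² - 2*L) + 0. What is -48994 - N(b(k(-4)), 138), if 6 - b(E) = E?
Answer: -98033/2 ≈ -49017.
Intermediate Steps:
k(L) = L² - 2*L
b(E) = 6 - E
N(l, f) = -93/2 + f/2 (N(l, f) = 3 + (f - 99)/2 = 3 + (-99 + f)/2 = 3 + (-99/2 + f/2) = -93/2 + f/2)
-48994 - N(b(k(-4)), 138) = -48994 - (-93/2 + (½)*138) = -48994 - (-93/2 + 69) = -48994 - 1*45/2 = -48994 - 45/2 = -98033/2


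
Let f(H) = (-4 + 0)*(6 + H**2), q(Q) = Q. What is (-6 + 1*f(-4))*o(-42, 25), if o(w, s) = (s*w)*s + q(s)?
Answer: 2465150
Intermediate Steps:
f(H) = -24 - 4*H**2 (f(H) = -4*(6 + H**2) = -24 - 4*H**2)
o(w, s) = s + w*s**2 (o(w, s) = (s*w)*s + s = w*s**2 + s = s + w*s**2)
(-6 + 1*f(-4))*o(-42, 25) = (-6 + 1*(-24 - 4*(-4)**2))*(25*(1 + 25*(-42))) = (-6 + 1*(-24 - 4*16))*(25*(1 - 1050)) = (-6 + 1*(-24 - 64))*(25*(-1049)) = (-6 + 1*(-88))*(-26225) = (-6 - 88)*(-26225) = -94*(-26225) = 2465150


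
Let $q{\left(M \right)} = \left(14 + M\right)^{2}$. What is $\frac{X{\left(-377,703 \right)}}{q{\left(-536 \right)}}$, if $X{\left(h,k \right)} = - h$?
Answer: $\frac{13}{9396} \approx 0.0013836$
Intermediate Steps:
$\frac{X{\left(-377,703 \right)}}{q{\left(-536 \right)}} = \frac{\left(-1\right) \left(-377\right)}{\left(14 - 536\right)^{2}} = \frac{377}{\left(-522\right)^{2}} = \frac{377}{272484} = 377 \cdot \frac{1}{272484} = \frac{13}{9396}$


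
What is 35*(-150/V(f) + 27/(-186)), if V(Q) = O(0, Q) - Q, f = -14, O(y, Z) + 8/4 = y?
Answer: -13720/31 ≈ -442.58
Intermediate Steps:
O(y, Z) = -2 + y
V(Q) = -2 - Q (V(Q) = (-2 + 0) - Q = -2 - Q)
35*(-150/V(f) + 27/(-186)) = 35*(-150/(-2 - 1*(-14)) + 27/(-186)) = 35*(-150/(-2 + 14) + 27*(-1/186)) = 35*(-150/12 - 9/62) = 35*(-150*1/12 - 9/62) = 35*(-25/2 - 9/62) = 35*(-392/31) = -13720/31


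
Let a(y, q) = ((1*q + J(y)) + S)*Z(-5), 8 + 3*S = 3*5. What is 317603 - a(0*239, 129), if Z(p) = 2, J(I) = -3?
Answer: 952039/3 ≈ 3.1735e+5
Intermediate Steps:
S = 7/3 (S = -8/3 + (3*5)/3 = -8/3 + (⅓)*15 = -8/3 + 5 = 7/3 ≈ 2.3333)
a(y, q) = -4/3 + 2*q (a(y, q) = ((1*q - 3) + 7/3)*2 = ((q - 3) + 7/3)*2 = ((-3 + q) + 7/3)*2 = (-⅔ + q)*2 = -4/3 + 2*q)
317603 - a(0*239, 129) = 317603 - (-4/3 + 2*129) = 317603 - (-4/3 + 258) = 317603 - 1*770/3 = 317603 - 770/3 = 952039/3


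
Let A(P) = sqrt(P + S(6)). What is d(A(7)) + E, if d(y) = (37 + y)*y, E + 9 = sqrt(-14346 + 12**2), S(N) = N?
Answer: 4 + 37*sqrt(13) + 3*I*sqrt(1578) ≈ 137.41 + 119.17*I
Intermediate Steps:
A(P) = sqrt(6 + P) (A(P) = sqrt(P + 6) = sqrt(6 + P))
E = -9 + 3*I*sqrt(1578) (E = -9 + sqrt(-14346 + 12**2) = -9 + sqrt(-14346 + 144) = -9 + sqrt(-14202) = -9 + 3*I*sqrt(1578) ≈ -9.0 + 119.17*I)
d(y) = y*(37 + y)
d(A(7)) + E = sqrt(6 + 7)*(37 + sqrt(6 + 7)) + (-9 + 3*I*sqrt(1578)) = sqrt(13)*(37 + sqrt(13)) + (-9 + 3*I*sqrt(1578)) = -9 + sqrt(13)*(37 + sqrt(13)) + 3*I*sqrt(1578)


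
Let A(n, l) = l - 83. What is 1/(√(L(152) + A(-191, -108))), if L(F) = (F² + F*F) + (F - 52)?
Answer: √46117/46117 ≈ 0.0046566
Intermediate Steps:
A(n, l) = -83 + l
L(F) = -52 + F + 2*F² (L(F) = (F² + F²) + (-52 + F) = 2*F² + (-52 + F) = -52 + F + 2*F²)
1/(√(L(152) + A(-191, -108))) = 1/(√((-52 + 152 + 2*152²) + (-83 - 108))) = 1/(√((-52 + 152 + 2*23104) - 191)) = 1/(√((-52 + 152 + 46208) - 191)) = 1/(√(46308 - 191)) = 1/(√46117) = √46117/46117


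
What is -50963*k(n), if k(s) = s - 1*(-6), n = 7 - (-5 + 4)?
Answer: -713482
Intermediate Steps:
n = 8 (n = 7 - 1*(-1) = 7 + 1 = 8)
k(s) = 6 + s (k(s) = s + 6 = 6 + s)
-50963*k(n) = -50963*(6 + 8) = -50963*14 = -713482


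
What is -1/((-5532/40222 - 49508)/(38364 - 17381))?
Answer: 421989113/995658154 ≈ 0.42383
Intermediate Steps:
-1/((-5532/40222 - 49508)/(38364 - 17381)) = -1/((-5532*1/40222 - 49508)/20983) = -1/((-2766/20111 - 49508)*(1/20983)) = -1/((-995658154/20111*1/20983)) = -1/(-995658154/421989113) = -1*(-421989113/995658154) = 421989113/995658154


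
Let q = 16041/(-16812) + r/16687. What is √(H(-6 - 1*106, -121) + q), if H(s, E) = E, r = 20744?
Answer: I*√263900188805270127/46756974 ≈ 10.987*I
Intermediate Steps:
q = 27023987/93513948 (q = 16041/(-16812) + 20744/16687 = 16041*(-1/16812) + 20744*(1/16687) = -5347/5604 + 20744/16687 = 27023987/93513948 ≈ 0.28898)
√(H(-6 - 1*106, -121) + q) = √(-121 + 27023987/93513948) = √(-11288163721/93513948) = I*√263900188805270127/46756974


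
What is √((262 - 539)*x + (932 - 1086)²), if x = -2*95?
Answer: √76346 ≈ 276.31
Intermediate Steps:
x = -190
√((262 - 539)*x + (932 - 1086)²) = √((262 - 539)*(-190) + (932 - 1086)²) = √(-277*(-190) + (-154)²) = √(52630 + 23716) = √76346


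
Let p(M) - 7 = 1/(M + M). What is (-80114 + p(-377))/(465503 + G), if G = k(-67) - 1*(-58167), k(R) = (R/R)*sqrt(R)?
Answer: -15815011785965/103384811400559 + 60400679*I*sqrt(67)/206769622801118 ≈ -0.15297 + 2.3911e-6*I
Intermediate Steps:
k(R) = sqrt(R) (k(R) = 1*sqrt(R) = sqrt(R))
G = 58167 + I*sqrt(67) (G = sqrt(-67) - 1*(-58167) = I*sqrt(67) + 58167 = 58167 + I*sqrt(67) ≈ 58167.0 + 8.1853*I)
p(M) = 7 + 1/(2*M) (p(M) = 7 + 1/(M + M) = 7 + 1/(2*M))
(-80114 + p(-377))/(465503 + G) = (-80114 + (7 + (1/2)/(-377)))/(465503 + (58167 + I*sqrt(67))) = (-80114 + (7 + (1/2)*(-1/377)))/(523670 + I*sqrt(67)) = (-80114 + (7 - 1/754))/(523670 + I*sqrt(67)) = (-80114 + 5277/754)/(523670 + I*sqrt(67)) = -60400679/(754*(523670 + I*sqrt(67)))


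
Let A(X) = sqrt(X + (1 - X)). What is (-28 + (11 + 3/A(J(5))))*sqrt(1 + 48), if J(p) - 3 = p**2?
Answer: -98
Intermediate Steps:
J(p) = 3 + p**2
A(X) = 1 (A(X) = sqrt(1) = 1)
(-28 + (11 + 3/A(J(5))))*sqrt(1 + 48) = (-28 + (11 + 3/1))*sqrt(1 + 48) = (-28 + (11 + 1*3))*sqrt(49) = (-28 + (11 + 3))*7 = (-28 + 14)*7 = -14*7 = -98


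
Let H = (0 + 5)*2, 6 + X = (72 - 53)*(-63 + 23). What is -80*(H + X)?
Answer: 60480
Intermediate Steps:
X = -766 (X = -6 + (72 - 53)*(-63 + 23) = -6 + 19*(-40) = -6 - 760 = -766)
H = 10 (H = 5*2 = 10)
-80*(H + X) = -80*(10 - 766) = -80*(-756) = 60480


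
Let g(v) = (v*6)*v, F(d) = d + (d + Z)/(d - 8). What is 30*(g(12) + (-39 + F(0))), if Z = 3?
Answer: 98955/4 ≈ 24739.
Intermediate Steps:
F(d) = d + (3 + d)/(-8 + d) (F(d) = d + (d + 3)/(d - 8) = d + (3 + d)/(-8 + d))
g(v) = 6*v² (g(v) = (6*v)*v = 6*v²)
30*(g(12) + (-39 + F(0))) = 30*(6*12² + (-39 + (3 + 0² - 7*0)/(-8 + 0))) = 30*(6*144 + (-39 + (3 + 0 + 0)/(-8))) = 30*(864 + (-39 - ⅛*3)) = 30*(864 + (-39 - 3/8)) = 30*(864 - 315/8) = 30*(6597/8) = 98955/4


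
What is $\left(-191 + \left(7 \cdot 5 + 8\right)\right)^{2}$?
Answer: $21904$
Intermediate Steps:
$\left(-191 + \left(7 \cdot 5 + 8\right)\right)^{2} = \left(-191 + \left(35 + 8\right)\right)^{2} = \left(-191 + 43\right)^{2} = \left(-148\right)^{2} = 21904$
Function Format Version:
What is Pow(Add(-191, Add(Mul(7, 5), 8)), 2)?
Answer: 21904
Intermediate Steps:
Pow(Add(-191, Add(Mul(7, 5), 8)), 2) = Pow(Add(-191, Add(35, 8)), 2) = Pow(Add(-191, 43), 2) = Pow(-148, 2) = 21904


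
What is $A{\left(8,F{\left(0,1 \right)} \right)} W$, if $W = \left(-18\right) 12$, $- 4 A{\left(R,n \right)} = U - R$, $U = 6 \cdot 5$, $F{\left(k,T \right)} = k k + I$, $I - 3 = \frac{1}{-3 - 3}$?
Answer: $1188$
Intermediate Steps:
$I = \frac{17}{6}$ ($I = 3 + \frac{1}{-3 - 3} = 3 + \frac{1}{-6} = 3 - \frac{1}{6} = \frac{17}{6} \approx 2.8333$)
$F{\left(k,T \right)} = \frac{17}{6} + k^{2}$ ($F{\left(k,T \right)} = k k + \frac{17}{6} = k^{2} + \frac{17}{6} = \frac{17}{6} + k^{2}$)
$U = 30$
$A{\left(R,n \right)} = - \frac{15}{2} + \frac{R}{4}$ ($A{\left(R,n \right)} = - \frac{30 - R}{4} = - \frac{15}{2} + \frac{R}{4}$)
$W = -216$
$A{\left(8,F{\left(0,1 \right)} \right)} W = \left(- \frac{15}{2} + \frac{1}{4} \cdot 8\right) \left(-216\right) = \left(- \frac{15}{2} + 2\right) \left(-216\right) = \left(- \frac{11}{2}\right) \left(-216\right) = 1188$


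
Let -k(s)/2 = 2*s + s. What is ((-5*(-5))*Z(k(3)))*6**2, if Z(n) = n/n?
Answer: 900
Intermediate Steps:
k(s) = -6*s (k(s) = -2*(2*s + s) = -6*s)
Z(n) = 1
((-5*(-5))*Z(k(3)))*6**2 = (-5*(-5)*1)*6**2 = (25*1)*36 = 25*36 = 900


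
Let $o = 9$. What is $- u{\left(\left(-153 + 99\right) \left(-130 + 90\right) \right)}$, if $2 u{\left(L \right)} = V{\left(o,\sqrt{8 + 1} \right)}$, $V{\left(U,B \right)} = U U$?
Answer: $- \frac{81}{2} \approx -40.5$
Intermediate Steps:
$V{\left(U,B \right)} = U^{2}$
$u{\left(L \right)} = \frac{81}{2}$ ($u{\left(L \right)} = \frac{9^{2}}{2} = \frac{1}{2} \cdot 81 = \frac{81}{2}$)
$- u{\left(\left(-153 + 99\right) \left(-130 + 90\right) \right)} = \left(-1\right) \frac{81}{2} = - \frac{81}{2}$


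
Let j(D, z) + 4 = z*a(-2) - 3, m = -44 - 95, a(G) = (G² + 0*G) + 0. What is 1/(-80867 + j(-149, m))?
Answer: -1/81430 ≈ -1.2280e-5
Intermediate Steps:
a(G) = G² (a(G) = (G² + 0) + 0 = G² + 0 = G²)
m = -139
j(D, z) = -7 + 4*z (j(D, z) = -4 + (z*(-2)² - 3) = -4 + (z*4 - 3) = -4 + (4*z - 3) = -4 + (-3 + 4*z) = -7 + 4*z)
1/(-80867 + j(-149, m)) = 1/(-80867 + (-7 + 4*(-139))) = 1/(-80867 + (-7 - 556)) = 1/(-80867 - 563) = 1/(-81430) = -1/81430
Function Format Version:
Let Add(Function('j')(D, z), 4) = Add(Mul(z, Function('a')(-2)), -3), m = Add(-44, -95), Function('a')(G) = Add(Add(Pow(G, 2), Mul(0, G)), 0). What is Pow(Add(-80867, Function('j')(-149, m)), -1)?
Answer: Rational(-1, 81430) ≈ -1.2280e-5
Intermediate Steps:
Function('a')(G) = Pow(G, 2) (Function('a')(G) = Add(Add(Pow(G, 2), 0), 0) = Add(Pow(G, 2), 0) = Pow(G, 2))
m = -139
Function('j')(D, z) = Add(-7, Mul(4, z)) (Function('j')(D, z) = Add(-4, Add(Mul(z, Pow(-2, 2)), -3)) = Add(-4, Add(Mul(z, 4), -3)) = Add(-4, Add(Mul(4, z), -3)) = Add(-4, Add(-3, Mul(4, z))) = Add(-7, Mul(4, z)))
Pow(Add(-80867, Function('j')(-149, m)), -1) = Pow(Add(-80867, Add(-7, Mul(4, -139))), -1) = Pow(Add(-80867, Add(-7, -556)), -1) = Pow(Add(-80867, -563), -1) = Pow(-81430, -1) = Rational(-1, 81430)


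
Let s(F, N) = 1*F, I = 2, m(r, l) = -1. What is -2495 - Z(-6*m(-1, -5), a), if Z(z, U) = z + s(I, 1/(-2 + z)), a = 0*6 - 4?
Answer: -2503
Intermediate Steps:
s(F, N) = F
a = -4 (a = 0 - 4 = -4)
Z(z, U) = 2 + z (Z(z, U) = z + 2 = 2 + z)
-2495 - Z(-6*m(-1, -5), a) = -2495 - (2 - 6*(-1)) = -2495 - (2 + 6) = -2495 - 1*8 = -2495 - 8 = -2503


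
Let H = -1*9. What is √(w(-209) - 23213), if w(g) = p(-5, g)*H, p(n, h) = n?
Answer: 8*I*√362 ≈ 152.21*I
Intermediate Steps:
H = -9
w(g) = 45 (w(g) = -5*(-9) = 45)
√(w(-209) - 23213) = √(45 - 23213) = √(-23168) = 8*I*√362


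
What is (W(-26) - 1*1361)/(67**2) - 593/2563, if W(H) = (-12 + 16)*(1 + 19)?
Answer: -5945180/11505307 ≈ -0.51673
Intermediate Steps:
W(H) = 80 (W(H) = 4*20 = 80)
(W(-26) - 1*1361)/(67**2) - 593/2563 = (80 - 1*1361)/(67**2) - 593/2563 = (80 - 1361)/4489 - 593*1/2563 = -1281*1/4489 - 593/2563 = -1281/4489 - 593/2563 = -5945180/11505307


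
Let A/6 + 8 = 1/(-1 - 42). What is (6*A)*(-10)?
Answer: 124200/43 ≈ 2888.4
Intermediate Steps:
A = -2070/43 (A = -48 + 6/(-1 - 42) = -48 + 6/(-43) = -48 + 6*(-1/43) = -48 - 6/43 = -2070/43 ≈ -48.140)
(6*A)*(-10) = (6*(-2070/43))*(-10) = -12420/43*(-10) = 124200/43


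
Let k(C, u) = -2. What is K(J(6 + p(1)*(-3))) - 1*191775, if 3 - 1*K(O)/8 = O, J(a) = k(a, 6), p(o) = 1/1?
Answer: -191735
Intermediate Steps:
p(o) = 1
J(a) = -2
K(O) = 24 - 8*O
K(J(6 + p(1)*(-3))) - 1*191775 = (24 - 8*(-2)) - 1*191775 = (24 + 16) - 191775 = 40 - 191775 = -191735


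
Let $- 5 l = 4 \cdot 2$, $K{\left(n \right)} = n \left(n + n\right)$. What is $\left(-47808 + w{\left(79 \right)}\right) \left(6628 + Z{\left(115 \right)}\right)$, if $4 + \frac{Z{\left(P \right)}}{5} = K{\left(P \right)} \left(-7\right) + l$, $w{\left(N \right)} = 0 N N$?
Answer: $43942723200$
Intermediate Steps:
$w{\left(N \right)} = 0$ ($w{\left(N \right)} = 0 N = 0$)
$K{\left(n \right)} = 2 n^{2}$ ($K{\left(n \right)} = n 2 n = 2 n^{2}$)
$l = - \frac{8}{5}$ ($l = - \frac{4 \cdot 2}{5} = \left(- \frac{1}{5}\right) 8 = - \frac{8}{5} \approx -1.6$)
$Z{\left(P \right)} = -28 - 70 P^{2}$ ($Z{\left(P \right)} = -20 + 5 \left(2 P^{2} \left(-7\right) - \frac{8}{5}\right) = -20 + 5 \left(- 14 P^{2} - \frac{8}{5}\right) = -20 + 5 \left(- \frac{8}{5} - 14 P^{2}\right) = -20 - \left(8 + 70 P^{2}\right) = -28 - 70 P^{2}$)
$\left(-47808 + w{\left(79 \right)}\right) \left(6628 + Z{\left(115 \right)}\right) = \left(-47808 + 0\right) \left(6628 - \left(28 + 70 \cdot 115^{2}\right)\right) = - 47808 \left(6628 - 925778\right) = \left(-47808\right) \left(-919150\right) = 43942723200$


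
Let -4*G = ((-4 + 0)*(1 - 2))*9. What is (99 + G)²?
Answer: 8100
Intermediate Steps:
G = -9 (G = -(-4 + 0)*(1 - 2)*9/4 = -(-4*(-1))*9/4 = -9 ≈ -9.0000)
(99 + G)² = (99 - 9)² = 90² = 8100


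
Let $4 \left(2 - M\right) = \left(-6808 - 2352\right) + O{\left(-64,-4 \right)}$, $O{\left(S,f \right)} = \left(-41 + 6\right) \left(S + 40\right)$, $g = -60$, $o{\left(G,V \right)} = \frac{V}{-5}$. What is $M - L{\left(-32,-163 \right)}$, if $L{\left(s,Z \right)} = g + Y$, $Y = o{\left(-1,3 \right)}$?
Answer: $\frac{10713}{5} \approx 2142.6$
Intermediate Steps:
$o{\left(G,V \right)} = - \frac{V}{5}$ ($o{\left(G,V \right)} = V \left(- \frac{1}{5}\right) = - \frac{V}{5}$)
$Y = - \frac{3}{5}$ ($Y = \left(- \frac{1}{5}\right) 3 = - \frac{3}{5} \approx -0.6$)
$O{\left(S,f \right)} = -1400 - 35 S$ ($O{\left(S,f \right)} = - 35 \left(40 + S\right) = -1400 - 35 S$)
$L{\left(s,Z \right)} = - \frac{303}{5}$ ($L{\left(s,Z \right)} = -60 - \frac{3}{5} = - \frac{303}{5}$)
$M = 2082$ ($M = 2 - \frac{\left(-6808 - 2352\right) - -840}{4} = 2 - \frac{-9160 + \left(-1400 + 2240\right)}{4} = 2 - \frac{-9160 + 840}{4} = 2 - -2080 = 2 + 2080 = 2082$)
$M - L{\left(-32,-163 \right)} = 2082 - - \frac{303}{5} = 2082 + \frac{303}{5} = \frac{10713}{5}$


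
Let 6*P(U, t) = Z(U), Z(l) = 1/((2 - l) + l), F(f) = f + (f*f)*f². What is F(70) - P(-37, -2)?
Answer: 288120839/12 ≈ 2.4010e+7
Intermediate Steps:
F(f) = f + f⁴ (F(f) = f + f²*f² = f + f⁴)
Z(l) = ½ (Z(l) = 1/2 = ½)
P(U, t) = 1/12 (P(U, t) = (⅙)*(½) = 1/12)
F(70) - P(-37, -2) = (70 + 70⁴) - 1*1/12 = (70 + 24010000) - 1/12 = 24010070 - 1/12 = 288120839/12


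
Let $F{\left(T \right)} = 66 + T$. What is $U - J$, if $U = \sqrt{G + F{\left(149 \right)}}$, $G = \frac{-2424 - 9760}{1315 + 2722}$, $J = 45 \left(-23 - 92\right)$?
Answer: $5175 + \frac{\sqrt{3454747527}}{4037} \approx 5189.6$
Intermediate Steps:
$J = -5175$ ($J = 45 \left(-115\right) = -5175$)
$G = - \frac{12184}{4037} \approx -3.0181$
$U = \frac{\sqrt{3454747527}}{4037}$ ($U = \sqrt{- \frac{12184}{4037} + \left(66 + 149\right)} = \sqrt{- \frac{12184}{4037} + 215} = \sqrt{\frac{855771}{4037}} = \frac{\sqrt{3454747527}}{4037} \approx 14.56$)
$U - J = \frac{\sqrt{3454747527}}{4037} - -5175 = \frac{\sqrt{3454747527}}{4037} + 5175 = 5175 + \frac{\sqrt{3454747527}}{4037}$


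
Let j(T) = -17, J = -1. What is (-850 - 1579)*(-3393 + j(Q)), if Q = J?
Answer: 8282890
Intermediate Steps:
Q = -1
(-850 - 1579)*(-3393 + j(Q)) = (-850 - 1579)*(-3393 - 17) = -2429*(-3410) = 8282890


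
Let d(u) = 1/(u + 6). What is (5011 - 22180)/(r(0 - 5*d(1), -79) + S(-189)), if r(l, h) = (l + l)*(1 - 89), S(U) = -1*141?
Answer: 120183/107 ≈ 1123.2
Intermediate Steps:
d(u) = 1/(6 + u)
S(U) = -141
r(l, h) = -176*l (r(l, h) = (2*l)*(-88) = -176*l)
(5011 - 22180)/(r(0 - 5*d(1), -79) + S(-189)) = (5011 - 22180)/(-176*(0 - 5/(6 + 1)) - 141) = -17169/(-176*(0 - 5/7) - 141) = -17169/(-176*(-5/7) - 141) = -17169/(880/7 - 141) = -17169/(-107/7) = -17169*(-7/107) = 120183/107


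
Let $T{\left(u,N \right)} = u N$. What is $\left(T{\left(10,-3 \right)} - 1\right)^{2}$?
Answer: $961$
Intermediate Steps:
$T{\left(u,N \right)} = N u$
$\left(T{\left(10,-3 \right)} - 1\right)^{2} = \left(\left(-3\right) 10 - 1\right)^{2} = \left(-30 - 1\right)^{2} = \left(-31\right)^{2} = 961$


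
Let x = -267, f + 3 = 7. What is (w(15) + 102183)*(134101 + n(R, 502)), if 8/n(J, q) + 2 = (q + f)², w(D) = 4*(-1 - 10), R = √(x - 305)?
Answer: 1753441429415219/128017 ≈ 1.3697e+10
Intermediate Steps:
f = 4 (f = -3 + 7 = 4)
R = 2*I*√143 (R = √(-267 - 305) = √(-572) = 2*I*√143 ≈ 23.917*I)
w(D) = -44 (w(D) = 4*(-11) = -44)
n(J, q) = 8/(-2 + (4 + q)²) (n(J, q) = 8/(-2 + (q + 4)²) = 8/(-2 + (4 + q)²))
(w(15) + 102183)*(134101 + n(R, 502)) = (-44 + 102183)*(134101 + 8/(-2 + (4 + 502)²)) = 102139*(134101 + 8/(-2 + 506²)) = 102139*(134101 + 8/(-2 + 256036)) = 102139*(134101 + 8/256034) = 102139*(134101 + 8*(1/256034)) = 102139*(134101 + 4/128017) = 102139*(17167207721/128017) = 1753441429415219/128017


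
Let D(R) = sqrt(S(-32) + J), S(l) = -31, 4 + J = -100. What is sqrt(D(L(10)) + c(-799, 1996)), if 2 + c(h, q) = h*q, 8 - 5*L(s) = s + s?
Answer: sqrt(-1594806 + 3*I*sqrt(15)) ≈ 0.005 + 1262.9*I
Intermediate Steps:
J = -104 (J = -4 - 100 = -104)
L(s) = 8/5 - 2*s/5 (L(s) = 8/5 - (s + s)/5 = 8/5 - 2*s/5)
D(R) = 3*I*sqrt(15) (D(R) = sqrt(-31 - 104) = sqrt(-135) = 3*I*sqrt(15))
c(h, q) = -2 + h*q
sqrt(D(L(10)) + c(-799, 1996)) = sqrt(3*I*sqrt(15) + (-2 - 799*1996)) = sqrt(3*I*sqrt(15) + (-2 - 1594804)) = sqrt(3*I*sqrt(15) - 1594806) = sqrt(-1594806 + 3*I*sqrt(15))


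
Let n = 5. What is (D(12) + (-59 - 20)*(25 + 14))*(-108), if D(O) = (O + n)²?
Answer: 301536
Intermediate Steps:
D(O) = (5 + O)² (D(O) = (O + 5)² = (5 + O)²)
(D(12) + (-59 - 20)*(25 + 14))*(-108) = ((5 + 12)² + (-59 - 20)*(25 + 14))*(-108) = (17² - 79*39)*(-108) = (289 - 3081)*(-108) = -2792*(-108) = 301536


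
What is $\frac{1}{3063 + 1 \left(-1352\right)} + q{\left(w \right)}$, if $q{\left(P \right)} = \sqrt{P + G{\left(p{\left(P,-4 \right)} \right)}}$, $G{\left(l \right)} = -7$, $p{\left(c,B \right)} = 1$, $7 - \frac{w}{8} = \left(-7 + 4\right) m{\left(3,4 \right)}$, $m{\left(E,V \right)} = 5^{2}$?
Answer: $\frac{1}{1711} + \sqrt{649} \approx 25.476$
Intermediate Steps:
$m{\left(E,V \right)} = 25$
$w = 656$ ($w = 56 - 8 \left(-7 + 4\right) 25 = 56 - 8 \left(\left(-3\right) 25\right) = 56 - -600 = 56 + 600 = 656$)
$q{\left(P \right)} = \sqrt{-7 + P}$ ($q{\left(P \right)} = \sqrt{P - 7} = \sqrt{-7 + P}$)
$\frac{1}{3063 + 1 \left(-1352\right)} + q{\left(w \right)} = \frac{1}{3063 + 1 \left(-1352\right)} + \sqrt{-7 + 656} = \frac{1}{3063 - 1352} + \sqrt{649} = \frac{1}{1711} + \sqrt{649}$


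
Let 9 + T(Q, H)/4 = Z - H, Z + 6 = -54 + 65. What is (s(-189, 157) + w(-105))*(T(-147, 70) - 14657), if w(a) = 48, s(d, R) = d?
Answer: 2108373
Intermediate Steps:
Z = 5 (Z = -6 + (-54 + 65) = -6 + 11 = 5)
T(Q, H) = -16 - 4*H (T(Q, H) = -36 + 4*(5 - H) = -36 + (20 - 4*H) = -16 - 4*H)
(s(-189, 157) + w(-105))*(T(-147, 70) - 14657) = (-189 + 48)*((-16 - 4*70) - 14657) = -141*((-16 - 280) - 14657) = -141*(-296 - 14657) = -141*(-14953) = 2108373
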